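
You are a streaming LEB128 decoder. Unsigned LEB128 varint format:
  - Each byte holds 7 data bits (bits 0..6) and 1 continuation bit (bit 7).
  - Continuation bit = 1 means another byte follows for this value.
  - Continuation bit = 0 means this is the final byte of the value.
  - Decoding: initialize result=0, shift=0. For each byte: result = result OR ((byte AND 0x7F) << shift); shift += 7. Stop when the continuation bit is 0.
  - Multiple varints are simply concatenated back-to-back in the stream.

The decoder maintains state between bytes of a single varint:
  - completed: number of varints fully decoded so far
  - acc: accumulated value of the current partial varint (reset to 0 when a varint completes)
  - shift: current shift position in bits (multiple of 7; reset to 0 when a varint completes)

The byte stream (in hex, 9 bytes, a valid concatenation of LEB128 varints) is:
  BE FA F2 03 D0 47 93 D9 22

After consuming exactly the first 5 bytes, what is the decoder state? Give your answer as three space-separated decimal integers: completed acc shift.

byte[0]=0xBE cont=1 payload=0x3E: acc |= 62<<0 -> completed=0 acc=62 shift=7
byte[1]=0xFA cont=1 payload=0x7A: acc |= 122<<7 -> completed=0 acc=15678 shift=14
byte[2]=0xF2 cont=1 payload=0x72: acc |= 114<<14 -> completed=0 acc=1883454 shift=21
byte[3]=0x03 cont=0 payload=0x03: varint #1 complete (value=8174910); reset -> completed=1 acc=0 shift=0
byte[4]=0xD0 cont=1 payload=0x50: acc |= 80<<0 -> completed=1 acc=80 shift=7

Answer: 1 80 7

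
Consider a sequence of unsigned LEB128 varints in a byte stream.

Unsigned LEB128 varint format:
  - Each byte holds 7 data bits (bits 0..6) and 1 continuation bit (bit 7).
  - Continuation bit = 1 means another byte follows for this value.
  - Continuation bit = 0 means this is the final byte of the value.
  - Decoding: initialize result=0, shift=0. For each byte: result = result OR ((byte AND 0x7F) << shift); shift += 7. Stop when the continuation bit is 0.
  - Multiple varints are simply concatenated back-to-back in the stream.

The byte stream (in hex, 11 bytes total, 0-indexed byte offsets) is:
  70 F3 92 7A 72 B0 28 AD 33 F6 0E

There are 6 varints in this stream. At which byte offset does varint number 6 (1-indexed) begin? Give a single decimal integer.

  byte[0]=0x70 cont=0 payload=0x70=112: acc |= 112<<0 -> acc=112 shift=7 [end]
Varint 1: bytes[0:1] = 70 -> value 112 (1 byte(s))
  byte[1]=0xF3 cont=1 payload=0x73=115: acc |= 115<<0 -> acc=115 shift=7
  byte[2]=0x92 cont=1 payload=0x12=18: acc |= 18<<7 -> acc=2419 shift=14
  byte[3]=0x7A cont=0 payload=0x7A=122: acc |= 122<<14 -> acc=2001267 shift=21 [end]
Varint 2: bytes[1:4] = F3 92 7A -> value 2001267 (3 byte(s))
  byte[4]=0x72 cont=0 payload=0x72=114: acc |= 114<<0 -> acc=114 shift=7 [end]
Varint 3: bytes[4:5] = 72 -> value 114 (1 byte(s))
  byte[5]=0xB0 cont=1 payload=0x30=48: acc |= 48<<0 -> acc=48 shift=7
  byte[6]=0x28 cont=0 payload=0x28=40: acc |= 40<<7 -> acc=5168 shift=14 [end]
Varint 4: bytes[5:7] = B0 28 -> value 5168 (2 byte(s))
  byte[7]=0xAD cont=1 payload=0x2D=45: acc |= 45<<0 -> acc=45 shift=7
  byte[8]=0x33 cont=0 payload=0x33=51: acc |= 51<<7 -> acc=6573 shift=14 [end]
Varint 5: bytes[7:9] = AD 33 -> value 6573 (2 byte(s))
  byte[9]=0xF6 cont=1 payload=0x76=118: acc |= 118<<0 -> acc=118 shift=7
  byte[10]=0x0E cont=0 payload=0x0E=14: acc |= 14<<7 -> acc=1910 shift=14 [end]
Varint 6: bytes[9:11] = F6 0E -> value 1910 (2 byte(s))

Answer: 9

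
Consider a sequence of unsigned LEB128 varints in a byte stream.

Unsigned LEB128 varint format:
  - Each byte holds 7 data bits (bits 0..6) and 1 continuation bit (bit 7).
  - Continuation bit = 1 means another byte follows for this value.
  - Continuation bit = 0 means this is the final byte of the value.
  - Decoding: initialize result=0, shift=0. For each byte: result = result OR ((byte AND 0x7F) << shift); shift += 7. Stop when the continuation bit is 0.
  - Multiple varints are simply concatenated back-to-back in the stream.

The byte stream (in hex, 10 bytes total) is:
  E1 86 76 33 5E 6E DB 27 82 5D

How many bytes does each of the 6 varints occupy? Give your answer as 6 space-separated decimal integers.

  byte[0]=0xE1 cont=1 payload=0x61=97: acc |= 97<<0 -> acc=97 shift=7
  byte[1]=0x86 cont=1 payload=0x06=6: acc |= 6<<7 -> acc=865 shift=14
  byte[2]=0x76 cont=0 payload=0x76=118: acc |= 118<<14 -> acc=1934177 shift=21 [end]
Varint 1: bytes[0:3] = E1 86 76 -> value 1934177 (3 byte(s))
  byte[3]=0x33 cont=0 payload=0x33=51: acc |= 51<<0 -> acc=51 shift=7 [end]
Varint 2: bytes[3:4] = 33 -> value 51 (1 byte(s))
  byte[4]=0x5E cont=0 payload=0x5E=94: acc |= 94<<0 -> acc=94 shift=7 [end]
Varint 3: bytes[4:5] = 5E -> value 94 (1 byte(s))
  byte[5]=0x6E cont=0 payload=0x6E=110: acc |= 110<<0 -> acc=110 shift=7 [end]
Varint 4: bytes[5:6] = 6E -> value 110 (1 byte(s))
  byte[6]=0xDB cont=1 payload=0x5B=91: acc |= 91<<0 -> acc=91 shift=7
  byte[7]=0x27 cont=0 payload=0x27=39: acc |= 39<<7 -> acc=5083 shift=14 [end]
Varint 5: bytes[6:8] = DB 27 -> value 5083 (2 byte(s))
  byte[8]=0x82 cont=1 payload=0x02=2: acc |= 2<<0 -> acc=2 shift=7
  byte[9]=0x5D cont=0 payload=0x5D=93: acc |= 93<<7 -> acc=11906 shift=14 [end]
Varint 6: bytes[8:10] = 82 5D -> value 11906 (2 byte(s))

Answer: 3 1 1 1 2 2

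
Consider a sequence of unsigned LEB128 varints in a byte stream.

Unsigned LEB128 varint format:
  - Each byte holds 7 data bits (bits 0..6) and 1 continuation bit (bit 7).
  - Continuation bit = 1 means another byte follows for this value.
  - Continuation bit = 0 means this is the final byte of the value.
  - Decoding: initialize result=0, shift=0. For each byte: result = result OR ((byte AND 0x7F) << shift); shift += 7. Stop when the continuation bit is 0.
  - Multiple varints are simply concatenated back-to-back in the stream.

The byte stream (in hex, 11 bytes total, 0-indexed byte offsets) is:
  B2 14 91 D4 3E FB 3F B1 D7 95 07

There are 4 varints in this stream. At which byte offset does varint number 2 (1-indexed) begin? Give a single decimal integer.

  byte[0]=0xB2 cont=1 payload=0x32=50: acc |= 50<<0 -> acc=50 shift=7
  byte[1]=0x14 cont=0 payload=0x14=20: acc |= 20<<7 -> acc=2610 shift=14 [end]
Varint 1: bytes[0:2] = B2 14 -> value 2610 (2 byte(s))
  byte[2]=0x91 cont=1 payload=0x11=17: acc |= 17<<0 -> acc=17 shift=7
  byte[3]=0xD4 cont=1 payload=0x54=84: acc |= 84<<7 -> acc=10769 shift=14
  byte[4]=0x3E cont=0 payload=0x3E=62: acc |= 62<<14 -> acc=1026577 shift=21 [end]
Varint 2: bytes[2:5] = 91 D4 3E -> value 1026577 (3 byte(s))
  byte[5]=0xFB cont=1 payload=0x7B=123: acc |= 123<<0 -> acc=123 shift=7
  byte[6]=0x3F cont=0 payload=0x3F=63: acc |= 63<<7 -> acc=8187 shift=14 [end]
Varint 3: bytes[5:7] = FB 3F -> value 8187 (2 byte(s))
  byte[7]=0xB1 cont=1 payload=0x31=49: acc |= 49<<0 -> acc=49 shift=7
  byte[8]=0xD7 cont=1 payload=0x57=87: acc |= 87<<7 -> acc=11185 shift=14
  byte[9]=0x95 cont=1 payload=0x15=21: acc |= 21<<14 -> acc=355249 shift=21
  byte[10]=0x07 cont=0 payload=0x07=7: acc |= 7<<21 -> acc=15035313 shift=28 [end]
Varint 4: bytes[7:11] = B1 D7 95 07 -> value 15035313 (4 byte(s))

Answer: 2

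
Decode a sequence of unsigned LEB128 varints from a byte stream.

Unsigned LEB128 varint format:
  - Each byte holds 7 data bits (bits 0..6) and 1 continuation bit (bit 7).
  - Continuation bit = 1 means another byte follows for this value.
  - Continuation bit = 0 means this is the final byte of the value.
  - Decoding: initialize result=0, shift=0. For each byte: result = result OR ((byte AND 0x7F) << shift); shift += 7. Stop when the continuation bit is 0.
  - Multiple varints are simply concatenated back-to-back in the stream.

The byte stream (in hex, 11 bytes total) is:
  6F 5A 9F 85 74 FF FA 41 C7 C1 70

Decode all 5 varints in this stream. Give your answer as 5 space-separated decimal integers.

Answer: 111 90 1901215 1080703 1843399

Derivation:
  byte[0]=0x6F cont=0 payload=0x6F=111: acc |= 111<<0 -> acc=111 shift=7 [end]
Varint 1: bytes[0:1] = 6F -> value 111 (1 byte(s))
  byte[1]=0x5A cont=0 payload=0x5A=90: acc |= 90<<0 -> acc=90 shift=7 [end]
Varint 2: bytes[1:2] = 5A -> value 90 (1 byte(s))
  byte[2]=0x9F cont=1 payload=0x1F=31: acc |= 31<<0 -> acc=31 shift=7
  byte[3]=0x85 cont=1 payload=0x05=5: acc |= 5<<7 -> acc=671 shift=14
  byte[4]=0x74 cont=0 payload=0x74=116: acc |= 116<<14 -> acc=1901215 shift=21 [end]
Varint 3: bytes[2:5] = 9F 85 74 -> value 1901215 (3 byte(s))
  byte[5]=0xFF cont=1 payload=0x7F=127: acc |= 127<<0 -> acc=127 shift=7
  byte[6]=0xFA cont=1 payload=0x7A=122: acc |= 122<<7 -> acc=15743 shift=14
  byte[7]=0x41 cont=0 payload=0x41=65: acc |= 65<<14 -> acc=1080703 shift=21 [end]
Varint 4: bytes[5:8] = FF FA 41 -> value 1080703 (3 byte(s))
  byte[8]=0xC7 cont=1 payload=0x47=71: acc |= 71<<0 -> acc=71 shift=7
  byte[9]=0xC1 cont=1 payload=0x41=65: acc |= 65<<7 -> acc=8391 shift=14
  byte[10]=0x70 cont=0 payload=0x70=112: acc |= 112<<14 -> acc=1843399 shift=21 [end]
Varint 5: bytes[8:11] = C7 C1 70 -> value 1843399 (3 byte(s))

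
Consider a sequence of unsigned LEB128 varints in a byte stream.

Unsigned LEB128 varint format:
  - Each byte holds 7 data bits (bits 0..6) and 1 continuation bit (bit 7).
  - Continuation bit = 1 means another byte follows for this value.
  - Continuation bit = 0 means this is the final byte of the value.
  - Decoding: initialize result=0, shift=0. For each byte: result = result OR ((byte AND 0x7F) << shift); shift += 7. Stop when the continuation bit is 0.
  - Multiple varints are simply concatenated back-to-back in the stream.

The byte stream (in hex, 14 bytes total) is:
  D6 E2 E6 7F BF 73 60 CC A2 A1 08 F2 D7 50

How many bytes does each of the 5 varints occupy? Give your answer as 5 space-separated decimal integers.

Answer: 4 2 1 4 3

Derivation:
  byte[0]=0xD6 cont=1 payload=0x56=86: acc |= 86<<0 -> acc=86 shift=7
  byte[1]=0xE2 cont=1 payload=0x62=98: acc |= 98<<7 -> acc=12630 shift=14
  byte[2]=0xE6 cont=1 payload=0x66=102: acc |= 102<<14 -> acc=1683798 shift=21
  byte[3]=0x7F cont=0 payload=0x7F=127: acc |= 127<<21 -> acc=268022102 shift=28 [end]
Varint 1: bytes[0:4] = D6 E2 E6 7F -> value 268022102 (4 byte(s))
  byte[4]=0xBF cont=1 payload=0x3F=63: acc |= 63<<0 -> acc=63 shift=7
  byte[5]=0x73 cont=0 payload=0x73=115: acc |= 115<<7 -> acc=14783 shift=14 [end]
Varint 2: bytes[4:6] = BF 73 -> value 14783 (2 byte(s))
  byte[6]=0x60 cont=0 payload=0x60=96: acc |= 96<<0 -> acc=96 shift=7 [end]
Varint 3: bytes[6:7] = 60 -> value 96 (1 byte(s))
  byte[7]=0xCC cont=1 payload=0x4C=76: acc |= 76<<0 -> acc=76 shift=7
  byte[8]=0xA2 cont=1 payload=0x22=34: acc |= 34<<7 -> acc=4428 shift=14
  byte[9]=0xA1 cont=1 payload=0x21=33: acc |= 33<<14 -> acc=545100 shift=21
  byte[10]=0x08 cont=0 payload=0x08=8: acc |= 8<<21 -> acc=17322316 shift=28 [end]
Varint 4: bytes[7:11] = CC A2 A1 08 -> value 17322316 (4 byte(s))
  byte[11]=0xF2 cont=1 payload=0x72=114: acc |= 114<<0 -> acc=114 shift=7
  byte[12]=0xD7 cont=1 payload=0x57=87: acc |= 87<<7 -> acc=11250 shift=14
  byte[13]=0x50 cont=0 payload=0x50=80: acc |= 80<<14 -> acc=1321970 shift=21 [end]
Varint 5: bytes[11:14] = F2 D7 50 -> value 1321970 (3 byte(s))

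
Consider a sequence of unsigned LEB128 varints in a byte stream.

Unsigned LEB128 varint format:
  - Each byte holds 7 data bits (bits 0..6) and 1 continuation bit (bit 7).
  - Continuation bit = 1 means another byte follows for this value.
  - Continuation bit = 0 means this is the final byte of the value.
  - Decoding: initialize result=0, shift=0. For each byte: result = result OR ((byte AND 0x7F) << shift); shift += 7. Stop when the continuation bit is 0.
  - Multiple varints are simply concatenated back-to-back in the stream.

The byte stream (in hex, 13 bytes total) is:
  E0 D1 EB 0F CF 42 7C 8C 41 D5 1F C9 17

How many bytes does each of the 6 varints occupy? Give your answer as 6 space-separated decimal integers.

  byte[0]=0xE0 cont=1 payload=0x60=96: acc |= 96<<0 -> acc=96 shift=7
  byte[1]=0xD1 cont=1 payload=0x51=81: acc |= 81<<7 -> acc=10464 shift=14
  byte[2]=0xEB cont=1 payload=0x6B=107: acc |= 107<<14 -> acc=1763552 shift=21
  byte[3]=0x0F cont=0 payload=0x0F=15: acc |= 15<<21 -> acc=33220832 shift=28 [end]
Varint 1: bytes[0:4] = E0 D1 EB 0F -> value 33220832 (4 byte(s))
  byte[4]=0xCF cont=1 payload=0x4F=79: acc |= 79<<0 -> acc=79 shift=7
  byte[5]=0x42 cont=0 payload=0x42=66: acc |= 66<<7 -> acc=8527 shift=14 [end]
Varint 2: bytes[4:6] = CF 42 -> value 8527 (2 byte(s))
  byte[6]=0x7C cont=0 payload=0x7C=124: acc |= 124<<0 -> acc=124 shift=7 [end]
Varint 3: bytes[6:7] = 7C -> value 124 (1 byte(s))
  byte[7]=0x8C cont=1 payload=0x0C=12: acc |= 12<<0 -> acc=12 shift=7
  byte[8]=0x41 cont=0 payload=0x41=65: acc |= 65<<7 -> acc=8332 shift=14 [end]
Varint 4: bytes[7:9] = 8C 41 -> value 8332 (2 byte(s))
  byte[9]=0xD5 cont=1 payload=0x55=85: acc |= 85<<0 -> acc=85 shift=7
  byte[10]=0x1F cont=0 payload=0x1F=31: acc |= 31<<7 -> acc=4053 shift=14 [end]
Varint 5: bytes[9:11] = D5 1F -> value 4053 (2 byte(s))
  byte[11]=0xC9 cont=1 payload=0x49=73: acc |= 73<<0 -> acc=73 shift=7
  byte[12]=0x17 cont=0 payload=0x17=23: acc |= 23<<7 -> acc=3017 shift=14 [end]
Varint 6: bytes[11:13] = C9 17 -> value 3017 (2 byte(s))

Answer: 4 2 1 2 2 2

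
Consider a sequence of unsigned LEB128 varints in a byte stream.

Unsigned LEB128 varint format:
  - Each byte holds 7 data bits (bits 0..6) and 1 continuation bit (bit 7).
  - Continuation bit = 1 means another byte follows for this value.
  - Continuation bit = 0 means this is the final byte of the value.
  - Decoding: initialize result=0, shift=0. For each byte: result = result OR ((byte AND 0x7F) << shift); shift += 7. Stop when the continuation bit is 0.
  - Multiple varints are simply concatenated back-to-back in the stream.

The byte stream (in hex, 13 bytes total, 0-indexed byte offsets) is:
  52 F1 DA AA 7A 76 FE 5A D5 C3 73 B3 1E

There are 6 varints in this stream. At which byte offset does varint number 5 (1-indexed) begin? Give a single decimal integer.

Answer: 8

Derivation:
  byte[0]=0x52 cont=0 payload=0x52=82: acc |= 82<<0 -> acc=82 shift=7 [end]
Varint 1: bytes[0:1] = 52 -> value 82 (1 byte(s))
  byte[1]=0xF1 cont=1 payload=0x71=113: acc |= 113<<0 -> acc=113 shift=7
  byte[2]=0xDA cont=1 payload=0x5A=90: acc |= 90<<7 -> acc=11633 shift=14
  byte[3]=0xAA cont=1 payload=0x2A=42: acc |= 42<<14 -> acc=699761 shift=21
  byte[4]=0x7A cont=0 payload=0x7A=122: acc |= 122<<21 -> acc=256552305 shift=28 [end]
Varint 2: bytes[1:5] = F1 DA AA 7A -> value 256552305 (4 byte(s))
  byte[5]=0x76 cont=0 payload=0x76=118: acc |= 118<<0 -> acc=118 shift=7 [end]
Varint 3: bytes[5:6] = 76 -> value 118 (1 byte(s))
  byte[6]=0xFE cont=1 payload=0x7E=126: acc |= 126<<0 -> acc=126 shift=7
  byte[7]=0x5A cont=0 payload=0x5A=90: acc |= 90<<7 -> acc=11646 shift=14 [end]
Varint 4: bytes[6:8] = FE 5A -> value 11646 (2 byte(s))
  byte[8]=0xD5 cont=1 payload=0x55=85: acc |= 85<<0 -> acc=85 shift=7
  byte[9]=0xC3 cont=1 payload=0x43=67: acc |= 67<<7 -> acc=8661 shift=14
  byte[10]=0x73 cont=0 payload=0x73=115: acc |= 115<<14 -> acc=1892821 shift=21 [end]
Varint 5: bytes[8:11] = D5 C3 73 -> value 1892821 (3 byte(s))
  byte[11]=0xB3 cont=1 payload=0x33=51: acc |= 51<<0 -> acc=51 shift=7
  byte[12]=0x1E cont=0 payload=0x1E=30: acc |= 30<<7 -> acc=3891 shift=14 [end]
Varint 6: bytes[11:13] = B3 1E -> value 3891 (2 byte(s))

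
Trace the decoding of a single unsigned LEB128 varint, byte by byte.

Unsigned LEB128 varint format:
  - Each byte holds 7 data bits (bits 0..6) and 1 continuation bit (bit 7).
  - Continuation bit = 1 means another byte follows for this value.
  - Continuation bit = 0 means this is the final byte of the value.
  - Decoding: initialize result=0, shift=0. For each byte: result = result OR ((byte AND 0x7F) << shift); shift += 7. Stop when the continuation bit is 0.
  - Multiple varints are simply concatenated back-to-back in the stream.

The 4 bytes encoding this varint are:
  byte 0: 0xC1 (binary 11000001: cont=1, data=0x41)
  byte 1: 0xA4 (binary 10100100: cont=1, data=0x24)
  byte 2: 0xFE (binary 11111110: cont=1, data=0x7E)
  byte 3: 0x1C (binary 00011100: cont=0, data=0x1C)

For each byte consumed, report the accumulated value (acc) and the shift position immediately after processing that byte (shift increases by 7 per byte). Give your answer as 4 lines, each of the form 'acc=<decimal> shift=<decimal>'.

byte 0=0xC1: payload=0x41=65, contrib = 65<<0 = 65; acc -> 65, shift -> 7
byte 1=0xA4: payload=0x24=36, contrib = 36<<7 = 4608; acc -> 4673, shift -> 14
byte 2=0xFE: payload=0x7E=126, contrib = 126<<14 = 2064384; acc -> 2069057, shift -> 21
byte 3=0x1C: payload=0x1C=28, contrib = 28<<21 = 58720256; acc -> 60789313, shift -> 28

Answer: acc=65 shift=7
acc=4673 shift=14
acc=2069057 shift=21
acc=60789313 shift=28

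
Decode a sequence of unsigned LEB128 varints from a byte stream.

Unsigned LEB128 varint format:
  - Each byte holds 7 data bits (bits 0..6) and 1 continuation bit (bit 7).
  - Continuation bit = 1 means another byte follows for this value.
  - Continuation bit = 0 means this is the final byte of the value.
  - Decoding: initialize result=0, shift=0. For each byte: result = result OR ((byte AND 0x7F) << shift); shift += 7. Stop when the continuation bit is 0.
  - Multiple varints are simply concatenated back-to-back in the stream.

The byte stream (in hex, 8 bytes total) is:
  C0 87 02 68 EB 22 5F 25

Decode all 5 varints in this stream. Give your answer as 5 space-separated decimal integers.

Answer: 33728 104 4459 95 37

Derivation:
  byte[0]=0xC0 cont=1 payload=0x40=64: acc |= 64<<0 -> acc=64 shift=7
  byte[1]=0x87 cont=1 payload=0x07=7: acc |= 7<<7 -> acc=960 shift=14
  byte[2]=0x02 cont=0 payload=0x02=2: acc |= 2<<14 -> acc=33728 shift=21 [end]
Varint 1: bytes[0:3] = C0 87 02 -> value 33728 (3 byte(s))
  byte[3]=0x68 cont=0 payload=0x68=104: acc |= 104<<0 -> acc=104 shift=7 [end]
Varint 2: bytes[3:4] = 68 -> value 104 (1 byte(s))
  byte[4]=0xEB cont=1 payload=0x6B=107: acc |= 107<<0 -> acc=107 shift=7
  byte[5]=0x22 cont=0 payload=0x22=34: acc |= 34<<7 -> acc=4459 shift=14 [end]
Varint 3: bytes[4:6] = EB 22 -> value 4459 (2 byte(s))
  byte[6]=0x5F cont=0 payload=0x5F=95: acc |= 95<<0 -> acc=95 shift=7 [end]
Varint 4: bytes[6:7] = 5F -> value 95 (1 byte(s))
  byte[7]=0x25 cont=0 payload=0x25=37: acc |= 37<<0 -> acc=37 shift=7 [end]
Varint 5: bytes[7:8] = 25 -> value 37 (1 byte(s))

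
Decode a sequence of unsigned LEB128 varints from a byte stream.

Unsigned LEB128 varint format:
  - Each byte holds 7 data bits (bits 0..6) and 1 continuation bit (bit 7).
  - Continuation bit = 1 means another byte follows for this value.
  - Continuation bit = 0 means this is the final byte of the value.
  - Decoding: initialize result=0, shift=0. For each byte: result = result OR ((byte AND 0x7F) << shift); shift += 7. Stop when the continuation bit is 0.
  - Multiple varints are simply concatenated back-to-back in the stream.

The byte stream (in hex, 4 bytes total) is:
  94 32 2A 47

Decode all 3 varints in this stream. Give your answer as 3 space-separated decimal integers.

  byte[0]=0x94 cont=1 payload=0x14=20: acc |= 20<<0 -> acc=20 shift=7
  byte[1]=0x32 cont=0 payload=0x32=50: acc |= 50<<7 -> acc=6420 shift=14 [end]
Varint 1: bytes[0:2] = 94 32 -> value 6420 (2 byte(s))
  byte[2]=0x2A cont=0 payload=0x2A=42: acc |= 42<<0 -> acc=42 shift=7 [end]
Varint 2: bytes[2:3] = 2A -> value 42 (1 byte(s))
  byte[3]=0x47 cont=0 payload=0x47=71: acc |= 71<<0 -> acc=71 shift=7 [end]
Varint 3: bytes[3:4] = 47 -> value 71 (1 byte(s))

Answer: 6420 42 71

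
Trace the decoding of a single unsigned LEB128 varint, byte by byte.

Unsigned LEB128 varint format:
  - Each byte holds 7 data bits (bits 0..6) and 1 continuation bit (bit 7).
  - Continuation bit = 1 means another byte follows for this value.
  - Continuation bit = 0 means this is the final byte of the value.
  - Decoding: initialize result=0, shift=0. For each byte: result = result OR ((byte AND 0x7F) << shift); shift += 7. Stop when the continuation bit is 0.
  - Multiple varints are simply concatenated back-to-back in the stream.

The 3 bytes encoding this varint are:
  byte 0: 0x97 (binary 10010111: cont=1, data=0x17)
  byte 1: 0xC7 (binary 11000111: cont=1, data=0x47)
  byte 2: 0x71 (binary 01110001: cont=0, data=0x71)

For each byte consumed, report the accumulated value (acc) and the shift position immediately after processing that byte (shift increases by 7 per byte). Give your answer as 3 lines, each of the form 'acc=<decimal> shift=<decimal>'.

Answer: acc=23 shift=7
acc=9111 shift=14
acc=1860503 shift=21

Derivation:
byte 0=0x97: payload=0x17=23, contrib = 23<<0 = 23; acc -> 23, shift -> 7
byte 1=0xC7: payload=0x47=71, contrib = 71<<7 = 9088; acc -> 9111, shift -> 14
byte 2=0x71: payload=0x71=113, contrib = 113<<14 = 1851392; acc -> 1860503, shift -> 21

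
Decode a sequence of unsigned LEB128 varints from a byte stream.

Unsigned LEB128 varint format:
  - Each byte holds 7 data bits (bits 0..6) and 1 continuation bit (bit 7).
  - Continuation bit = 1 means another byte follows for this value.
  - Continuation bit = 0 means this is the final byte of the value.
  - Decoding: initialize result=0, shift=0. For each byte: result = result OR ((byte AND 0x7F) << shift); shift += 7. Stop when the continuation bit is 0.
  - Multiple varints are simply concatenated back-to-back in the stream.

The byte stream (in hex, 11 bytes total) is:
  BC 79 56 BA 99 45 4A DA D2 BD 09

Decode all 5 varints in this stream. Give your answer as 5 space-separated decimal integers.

  byte[0]=0xBC cont=1 payload=0x3C=60: acc |= 60<<0 -> acc=60 shift=7
  byte[1]=0x79 cont=0 payload=0x79=121: acc |= 121<<7 -> acc=15548 shift=14 [end]
Varint 1: bytes[0:2] = BC 79 -> value 15548 (2 byte(s))
  byte[2]=0x56 cont=0 payload=0x56=86: acc |= 86<<0 -> acc=86 shift=7 [end]
Varint 2: bytes[2:3] = 56 -> value 86 (1 byte(s))
  byte[3]=0xBA cont=1 payload=0x3A=58: acc |= 58<<0 -> acc=58 shift=7
  byte[4]=0x99 cont=1 payload=0x19=25: acc |= 25<<7 -> acc=3258 shift=14
  byte[5]=0x45 cont=0 payload=0x45=69: acc |= 69<<14 -> acc=1133754 shift=21 [end]
Varint 3: bytes[3:6] = BA 99 45 -> value 1133754 (3 byte(s))
  byte[6]=0x4A cont=0 payload=0x4A=74: acc |= 74<<0 -> acc=74 shift=7 [end]
Varint 4: bytes[6:7] = 4A -> value 74 (1 byte(s))
  byte[7]=0xDA cont=1 payload=0x5A=90: acc |= 90<<0 -> acc=90 shift=7
  byte[8]=0xD2 cont=1 payload=0x52=82: acc |= 82<<7 -> acc=10586 shift=14
  byte[9]=0xBD cont=1 payload=0x3D=61: acc |= 61<<14 -> acc=1010010 shift=21
  byte[10]=0x09 cont=0 payload=0x09=9: acc |= 9<<21 -> acc=19884378 shift=28 [end]
Varint 5: bytes[7:11] = DA D2 BD 09 -> value 19884378 (4 byte(s))

Answer: 15548 86 1133754 74 19884378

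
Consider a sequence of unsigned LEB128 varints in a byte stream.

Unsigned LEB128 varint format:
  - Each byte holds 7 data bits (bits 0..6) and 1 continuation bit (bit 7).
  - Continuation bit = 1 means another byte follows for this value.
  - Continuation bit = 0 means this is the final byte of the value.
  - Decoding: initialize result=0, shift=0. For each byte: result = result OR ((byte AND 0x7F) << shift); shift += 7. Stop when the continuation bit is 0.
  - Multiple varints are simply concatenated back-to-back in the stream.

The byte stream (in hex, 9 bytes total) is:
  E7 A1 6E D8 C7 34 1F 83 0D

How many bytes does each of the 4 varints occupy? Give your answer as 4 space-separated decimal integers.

  byte[0]=0xE7 cont=1 payload=0x67=103: acc |= 103<<0 -> acc=103 shift=7
  byte[1]=0xA1 cont=1 payload=0x21=33: acc |= 33<<7 -> acc=4327 shift=14
  byte[2]=0x6E cont=0 payload=0x6E=110: acc |= 110<<14 -> acc=1806567 shift=21 [end]
Varint 1: bytes[0:3] = E7 A1 6E -> value 1806567 (3 byte(s))
  byte[3]=0xD8 cont=1 payload=0x58=88: acc |= 88<<0 -> acc=88 shift=7
  byte[4]=0xC7 cont=1 payload=0x47=71: acc |= 71<<7 -> acc=9176 shift=14
  byte[5]=0x34 cont=0 payload=0x34=52: acc |= 52<<14 -> acc=861144 shift=21 [end]
Varint 2: bytes[3:6] = D8 C7 34 -> value 861144 (3 byte(s))
  byte[6]=0x1F cont=0 payload=0x1F=31: acc |= 31<<0 -> acc=31 shift=7 [end]
Varint 3: bytes[6:7] = 1F -> value 31 (1 byte(s))
  byte[7]=0x83 cont=1 payload=0x03=3: acc |= 3<<0 -> acc=3 shift=7
  byte[8]=0x0D cont=0 payload=0x0D=13: acc |= 13<<7 -> acc=1667 shift=14 [end]
Varint 4: bytes[7:9] = 83 0D -> value 1667 (2 byte(s))

Answer: 3 3 1 2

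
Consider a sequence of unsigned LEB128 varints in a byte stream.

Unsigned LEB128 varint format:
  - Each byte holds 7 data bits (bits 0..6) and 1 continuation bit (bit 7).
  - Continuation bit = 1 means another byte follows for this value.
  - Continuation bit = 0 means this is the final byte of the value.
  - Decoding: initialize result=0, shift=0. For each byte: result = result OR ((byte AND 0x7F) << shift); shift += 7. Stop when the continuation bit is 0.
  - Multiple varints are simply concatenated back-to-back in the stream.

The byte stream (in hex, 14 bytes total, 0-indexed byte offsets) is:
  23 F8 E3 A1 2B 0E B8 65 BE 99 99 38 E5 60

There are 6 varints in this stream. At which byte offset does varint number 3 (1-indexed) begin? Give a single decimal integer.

Answer: 5

Derivation:
  byte[0]=0x23 cont=0 payload=0x23=35: acc |= 35<<0 -> acc=35 shift=7 [end]
Varint 1: bytes[0:1] = 23 -> value 35 (1 byte(s))
  byte[1]=0xF8 cont=1 payload=0x78=120: acc |= 120<<0 -> acc=120 shift=7
  byte[2]=0xE3 cont=1 payload=0x63=99: acc |= 99<<7 -> acc=12792 shift=14
  byte[3]=0xA1 cont=1 payload=0x21=33: acc |= 33<<14 -> acc=553464 shift=21
  byte[4]=0x2B cont=0 payload=0x2B=43: acc |= 43<<21 -> acc=90731000 shift=28 [end]
Varint 2: bytes[1:5] = F8 E3 A1 2B -> value 90731000 (4 byte(s))
  byte[5]=0x0E cont=0 payload=0x0E=14: acc |= 14<<0 -> acc=14 shift=7 [end]
Varint 3: bytes[5:6] = 0E -> value 14 (1 byte(s))
  byte[6]=0xB8 cont=1 payload=0x38=56: acc |= 56<<0 -> acc=56 shift=7
  byte[7]=0x65 cont=0 payload=0x65=101: acc |= 101<<7 -> acc=12984 shift=14 [end]
Varint 4: bytes[6:8] = B8 65 -> value 12984 (2 byte(s))
  byte[8]=0xBE cont=1 payload=0x3E=62: acc |= 62<<0 -> acc=62 shift=7
  byte[9]=0x99 cont=1 payload=0x19=25: acc |= 25<<7 -> acc=3262 shift=14
  byte[10]=0x99 cont=1 payload=0x19=25: acc |= 25<<14 -> acc=412862 shift=21
  byte[11]=0x38 cont=0 payload=0x38=56: acc |= 56<<21 -> acc=117853374 shift=28 [end]
Varint 5: bytes[8:12] = BE 99 99 38 -> value 117853374 (4 byte(s))
  byte[12]=0xE5 cont=1 payload=0x65=101: acc |= 101<<0 -> acc=101 shift=7
  byte[13]=0x60 cont=0 payload=0x60=96: acc |= 96<<7 -> acc=12389 shift=14 [end]
Varint 6: bytes[12:14] = E5 60 -> value 12389 (2 byte(s))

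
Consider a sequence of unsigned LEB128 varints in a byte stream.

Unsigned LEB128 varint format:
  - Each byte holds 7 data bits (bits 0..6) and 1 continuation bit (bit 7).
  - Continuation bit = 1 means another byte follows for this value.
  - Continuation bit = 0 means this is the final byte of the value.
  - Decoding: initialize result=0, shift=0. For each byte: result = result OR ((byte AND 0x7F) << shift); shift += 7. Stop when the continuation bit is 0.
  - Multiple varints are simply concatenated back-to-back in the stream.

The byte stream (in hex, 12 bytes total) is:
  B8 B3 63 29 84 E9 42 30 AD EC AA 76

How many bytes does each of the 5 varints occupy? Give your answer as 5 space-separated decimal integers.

Answer: 3 1 3 1 4

Derivation:
  byte[0]=0xB8 cont=1 payload=0x38=56: acc |= 56<<0 -> acc=56 shift=7
  byte[1]=0xB3 cont=1 payload=0x33=51: acc |= 51<<7 -> acc=6584 shift=14
  byte[2]=0x63 cont=0 payload=0x63=99: acc |= 99<<14 -> acc=1628600 shift=21 [end]
Varint 1: bytes[0:3] = B8 B3 63 -> value 1628600 (3 byte(s))
  byte[3]=0x29 cont=0 payload=0x29=41: acc |= 41<<0 -> acc=41 shift=7 [end]
Varint 2: bytes[3:4] = 29 -> value 41 (1 byte(s))
  byte[4]=0x84 cont=1 payload=0x04=4: acc |= 4<<0 -> acc=4 shift=7
  byte[5]=0xE9 cont=1 payload=0x69=105: acc |= 105<<7 -> acc=13444 shift=14
  byte[6]=0x42 cont=0 payload=0x42=66: acc |= 66<<14 -> acc=1094788 shift=21 [end]
Varint 3: bytes[4:7] = 84 E9 42 -> value 1094788 (3 byte(s))
  byte[7]=0x30 cont=0 payload=0x30=48: acc |= 48<<0 -> acc=48 shift=7 [end]
Varint 4: bytes[7:8] = 30 -> value 48 (1 byte(s))
  byte[8]=0xAD cont=1 payload=0x2D=45: acc |= 45<<0 -> acc=45 shift=7
  byte[9]=0xEC cont=1 payload=0x6C=108: acc |= 108<<7 -> acc=13869 shift=14
  byte[10]=0xAA cont=1 payload=0x2A=42: acc |= 42<<14 -> acc=701997 shift=21
  byte[11]=0x76 cont=0 payload=0x76=118: acc |= 118<<21 -> acc=248165933 shift=28 [end]
Varint 5: bytes[8:12] = AD EC AA 76 -> value 248165933 (4 byte(s))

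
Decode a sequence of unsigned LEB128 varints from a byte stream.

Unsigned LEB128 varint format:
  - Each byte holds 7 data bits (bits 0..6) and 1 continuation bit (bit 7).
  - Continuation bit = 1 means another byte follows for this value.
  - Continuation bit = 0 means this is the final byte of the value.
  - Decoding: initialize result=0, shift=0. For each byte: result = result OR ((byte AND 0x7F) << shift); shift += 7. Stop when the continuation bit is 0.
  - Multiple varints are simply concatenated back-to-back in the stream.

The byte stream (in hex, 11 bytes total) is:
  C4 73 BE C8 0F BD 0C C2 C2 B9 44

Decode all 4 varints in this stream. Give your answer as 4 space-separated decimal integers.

Answer: 14788 255038 1597 143548738

Derivation:
  byte[0]=0xC4 cont=1 payload=0x44=68: acc |= 68<<0 -> acc=68 shift=7
  byte[1]=0x73 cont=0 payload=0x73=115: acc |= 115<<7 -> acc=14788 shift=14 [end]
Varint 1: bytes[0:2] = C4 73 -> value 14788 (2 byte(s))
  byte[2]=0xBE cont=1 payload=0x3E=62: acc |= 62<<0 -> acc=62 shift=7
  byte[3]=0xC8 cont=1 payload=0x48=72: acc |= 72<<7 -> acc=9278 shift=14
  byte[4]=0x0F cont=0 payload=0x0F=15: acc |= 15<<14 -> acc=255038 shift=21 [end]
Varint 2: bytes[2:5] = BE C8 0F -> value 255038 (3 byte(s))
  byte[5]=0xBD cont=1 payload=0x3D=61: acc |= 61<<0 -> acc=61 shift=7
  byte[6]=0x0C cont=0 payload=0x0C=12: acc |= 12<<7 -> acc=1597 shift=14 [end]
Varint 3: bytes[5:7] = BD 0C -> value 1597 (2 byte(s))
  byte[7]=0xC2 cont=1 payload=0x42=66: acc |= 66<<0 -> acc=66 shift=7
  byte[8]=0xC2 cont=1 payload=0x42=66: acc |= 66<<7 -> acc=8514 shift=14
  byte[9]=0xB9 cont=1 payload=0x39=57: acc |= 57<<14 -> acc=942402 shift=21
  byte[10]=0x44 cont=0 payload=0x44=68: acc |= 68<<21 -> acc=143548738 shift=28 [end]
Varint 4: bytes[7:11] = C2 C2 B9 44 -> value 143548738 (4 byte(s))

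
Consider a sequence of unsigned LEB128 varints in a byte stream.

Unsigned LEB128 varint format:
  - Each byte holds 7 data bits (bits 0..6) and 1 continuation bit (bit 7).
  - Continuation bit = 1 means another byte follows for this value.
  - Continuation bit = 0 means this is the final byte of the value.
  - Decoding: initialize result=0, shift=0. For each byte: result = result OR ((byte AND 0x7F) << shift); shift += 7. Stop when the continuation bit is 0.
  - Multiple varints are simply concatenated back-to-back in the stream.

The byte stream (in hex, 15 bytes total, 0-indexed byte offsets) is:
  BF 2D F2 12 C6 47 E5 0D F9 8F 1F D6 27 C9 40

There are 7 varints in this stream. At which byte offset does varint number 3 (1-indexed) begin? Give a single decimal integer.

Answer: 4

Derivation:
  byte[0]=0xBF cont=1 payload=0x3F=63: acc |= 63<<0 -> acc=63 shift=7
  byte[1]=0x2D cont=0 payload=0x2D=45: acc |= 45<<7 -> acc=5823 shift=14 [end]
Varint 1: bytes[0:2] = BF 2D -> value 5823 (2 byte(s))
  byte[2]=0xF2 cont=1 payload=0x72=114: acc |= 114<<0 -> acc=114 shift=7
  byte[3]=0x12 cont=0 payload=0x12=18: acc |= 18<<7 -> acc=2418 shift=14 [end]
Varint 2: bytes[2:4] = F2 12 -> value 2418 (2 byte(s))
  byte[4]=0xC6 cont=1 payload=0x46=70: acc |= 70<<0 -> acc=70 shift=7
  byte[5]=0x47 cont=0 payload=0x47=71: acc |= 71<<7 -> acc=9158 shift=14 [end]
Varint 3: bytes[4:6] = C6 47 -> value 9158 (2 byte(s))
  byte[6]=0xE5 cont=1 payload=0x65=101: acc |= 101<<0 -> acc=101 shift=7
  byte[7]=0x0D cont=0 payload=0x0D=13: acc |= 13<<7 -> acc=1765 shift=14 [end]
Varint 4: bytes[6:8] = E5 0D -> value 1765 (2 byte(s))
  byte[8]=0xF9 cont=1 payload=0x79=121: acc |= 121<<0 -> acc=121 shift=7
  byte[9]=0x8F cont=1 payload=0x0F=15: acc |= 15<<7 -> acc=2041 shift=14
  byte[10]=0x1F cont=0 payload=0x1F=31: acc |= 31<<14 -> acc=509945 shift=21 [end]
Varint 5: bytes[8:11] = F9 8F 1F -> value 509945 (3 byte(s))
  byte[11]=0xD6 cont=1 payload=0x56=86: acc |= 86<<0 -> acc=86 shift=7
  byte[12]=0x27 cont=0 payload=0x27=39: acc |= 39<<7 -> acc=5078 shift=14 [end]
Varint 6: bytes[11:13] = D6 27 -> value 5078 (2 byte(s))
  byte[13]=0xC9 cont=1 payload=0x49=73: acc |= 73<<0 -> acc=73 shift=7
  byte[14]=0x40 cont=0 payload=0x40=64: acc |= 64<<7 -> acc=8265 shift=14 [end]
Varint 7: bytes[13:15] = C9 40 -> value 8265 (2 byte(s))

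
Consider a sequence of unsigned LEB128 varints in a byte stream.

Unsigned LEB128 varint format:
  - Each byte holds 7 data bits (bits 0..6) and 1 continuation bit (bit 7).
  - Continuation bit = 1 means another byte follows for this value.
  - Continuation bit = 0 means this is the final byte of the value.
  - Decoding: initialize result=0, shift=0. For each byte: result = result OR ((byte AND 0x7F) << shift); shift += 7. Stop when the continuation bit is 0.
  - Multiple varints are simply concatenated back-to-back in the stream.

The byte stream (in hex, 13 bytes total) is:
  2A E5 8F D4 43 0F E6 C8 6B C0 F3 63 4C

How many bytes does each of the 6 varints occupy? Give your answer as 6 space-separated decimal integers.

  byte[0]=0x2A cont=0 payload=0x2A=42: acc |= 42<<0 -> acc=42 shift=7 [end]
Varint 1: bytes[0:1] = 2A -> value 42 (1 byte(s))
  byte[1]=0xE5 cont=1 payload=0x65=101: acc |= 101<<0 -> acc=101 shift=7
  byte[2]=0x8F cont=1 payload=0x0F=15: acc |= 15<<7 -> acc=2021 shift=14
  byte[3]=0xD4 cont=1 payload=0x54=84: acc |= 84<<14 -> acc=1378277 shift=21
  byte[4]=0x43 cont=0 payload=0x43=67: acc |= 67<<21 -> acc=141887461 shift=28 [end]
Varint 2: bytes[1:5] = E5 8F D4 43 -> value 141887461 (4 byte(s))
  byte[5]=0x0F cont=0 payload=0x0F=15: acc |= 15<<0 -> acc=15 shift=7 [end]
Varint 3: bytes[5:6] = 0F -> value 15 (1 byte(s))
  byte[6]=0xE6 cont=1 payload=0x66=102: acc |= 102<<0 -> acc=102 shift=7
  byte[7]=0xC8 cont=1 payload=0x48=72: acc |= 72<<7 -> acc=9318 shift=14
  byte[8]=0x6B cont=0 payload=0x6B=107: acc |= 107<<14 -> acc=1762406 shift=21 [end]
Varint 4: bytes[6:9] = E6 C8 6B -> value 1762406 (3 byte(s))
  byte[9]=0xC0 cont=1 payload=0x40=64: acc |= 64<<0 -> acc=64 shift=7
  byte[10]=0xF3 cont=1 payload=0x73=115: acc |= 115<<7 -> acc=14784 shift=14
  byte[11]=0x63 cont=0 payload=0x63=99: acc |= 99<<14 -> acc=1636800 shift=21 [end]
Varint 5: bytes[9:12] = C0 F3 63 -> value 1636800 (3 byte(s))
  byte[12]=0x4C cont=0 payload=0x4C=76: acc |= 76<<0 -> acc=76 shift=7 [end]
Varint 6: bytes[12:13] = 4C -> value 76 (1 byte(s))

Answer: 1 4 1 3 3 1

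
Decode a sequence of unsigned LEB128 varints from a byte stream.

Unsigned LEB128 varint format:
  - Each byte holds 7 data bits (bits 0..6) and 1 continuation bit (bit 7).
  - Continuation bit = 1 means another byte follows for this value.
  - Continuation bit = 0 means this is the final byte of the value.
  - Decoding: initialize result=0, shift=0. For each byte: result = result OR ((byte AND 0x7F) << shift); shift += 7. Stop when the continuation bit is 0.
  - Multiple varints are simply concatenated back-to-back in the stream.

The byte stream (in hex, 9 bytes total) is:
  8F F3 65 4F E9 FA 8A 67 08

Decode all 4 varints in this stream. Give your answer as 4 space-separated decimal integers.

Answer: 1669519 79 216186217 8

Derivation:
  byte[0]=0x8F cont=1 payload=0x0F=15: acc |= 15<<0 -> acc=15 shift=7
  byte[1]=0xF3 cont=1 payload=0x73=115: acc |= 115<<7 -> acc=14735 shift=14
  byte[2]=0x65 cont=0 payload=0x65=101: acc |= 101<<14 -> acc=1669519 shift=21 [end]
Varint 1: bytes[0:3] = 8F F3 65 -> value 1669519 (3 byte(s))
  byte[3]=0x4F cont=0 payload=0x4F=79: acc |= 79<<0 -> acc=79 shift=7 [end]
Varint 2: bytes[3:4] = 4F -> value 79 (1 byte(s))
  byte[4]=0xE9 cont=1 payload=0x69=105: acc |= 105<<0 -> acc=105 shift=7
  byte[5]=0xFA cont=1 payload=0x7A=122: acc |= 122<<7 -> acc=15721 shift=14
  byte[6]=0x8A cont=1 payload=0x0A=10: acc |= 10<<14 -> acc=179561 shift=21
  byte[7]=0x67 cont=0 payload=0x67=103: acc |= 103<<21 -> acc=216186217 shift=28 [end]
Varint 3: bytes[4:8] = E9 FA 8A 67 -> value 216186217 (4 byte(s))
  byte[8]=0x08 cont=0 payload=0x08=8: acc |= 8<<0 -> acc=8 shift=7 [end]
Varint 4: bytes[8:9] = 08 -> value 8 (1 byte(s))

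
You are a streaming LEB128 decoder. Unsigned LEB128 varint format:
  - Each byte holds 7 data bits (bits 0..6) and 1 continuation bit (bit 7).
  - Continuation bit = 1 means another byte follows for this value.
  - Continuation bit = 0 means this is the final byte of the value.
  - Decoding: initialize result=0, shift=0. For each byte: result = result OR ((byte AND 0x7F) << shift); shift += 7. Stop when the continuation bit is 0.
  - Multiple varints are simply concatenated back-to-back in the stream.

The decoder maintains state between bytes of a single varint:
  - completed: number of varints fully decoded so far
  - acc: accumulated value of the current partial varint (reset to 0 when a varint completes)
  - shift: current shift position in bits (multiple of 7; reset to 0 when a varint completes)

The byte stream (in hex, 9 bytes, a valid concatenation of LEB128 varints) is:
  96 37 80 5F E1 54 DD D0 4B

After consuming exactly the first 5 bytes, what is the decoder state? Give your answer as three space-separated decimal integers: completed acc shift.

Answer: 2 97 7

Derivation:
byte[0]=0x96 cont=1 payload=0x16: acc |= 22<<0 -> completed=0 acc=22 shift=7
byte[1]=0x37 cont=0 payload=0x37: varint #1 complete (value=7062); reset -> completed=1 acc=0 shift=0
byte[2]=0x80 cont=1 payload=0x00: acc |= 0<<0 -> completed=1 acc=0 shift=7
byte[3]=0x5F cont=0 payload=0x5F: varint #2 complete (value=12160); reset -> completed=2 acc=0 shift=0
byte[4]=0xE1 cont=1 payload=0x61: acc |= 97<<0 -> completed=2 acc=97 shift=7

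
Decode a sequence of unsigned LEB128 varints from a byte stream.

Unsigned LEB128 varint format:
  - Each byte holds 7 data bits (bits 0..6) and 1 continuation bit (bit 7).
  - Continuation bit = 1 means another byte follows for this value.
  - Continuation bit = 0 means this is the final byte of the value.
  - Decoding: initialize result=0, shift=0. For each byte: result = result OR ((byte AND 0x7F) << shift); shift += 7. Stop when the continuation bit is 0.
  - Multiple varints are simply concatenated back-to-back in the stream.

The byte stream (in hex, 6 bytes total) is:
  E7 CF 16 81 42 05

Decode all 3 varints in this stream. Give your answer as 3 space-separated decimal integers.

  byte[0]=0xE7 cont=1 payload=0x67=103: acc |= 103<<0 -> acc=103 shift=7
  byte[1]=0xCF cont=1 payload=0x4F=79: acc |= 79<<7 -> acc=10215 shift=14
  byte[2]=0x16 cont=0 payload=0x16=22: acc |= 22<<14 -> acc=370663 shift=21 [end]
Varint 1: bytes[0:3] = E7 CF 16 -> value 370663 (3 byte(s))
  byte[3]=0x81 cont=1 payload=0x01=1: acc |= 1<<0 -> acc=1 shift=7
  byte[4]=0x42 cont=0 payload=0x42=66: acc |= 66<<7 -> acc=8449 shift=14 [end]
Varint 2: bytes[3:5] = 81 42 -> value 8449 (2 byte(s))
  byte[5]=0x05 cont=0 payload=0x05=5: acc |= 5<<0 -> acc=5 shift=7 [end]
Varint 3: bytes[5:6] = 05 -> value 5 (1 byte(s))

Answer: 370663 8449 5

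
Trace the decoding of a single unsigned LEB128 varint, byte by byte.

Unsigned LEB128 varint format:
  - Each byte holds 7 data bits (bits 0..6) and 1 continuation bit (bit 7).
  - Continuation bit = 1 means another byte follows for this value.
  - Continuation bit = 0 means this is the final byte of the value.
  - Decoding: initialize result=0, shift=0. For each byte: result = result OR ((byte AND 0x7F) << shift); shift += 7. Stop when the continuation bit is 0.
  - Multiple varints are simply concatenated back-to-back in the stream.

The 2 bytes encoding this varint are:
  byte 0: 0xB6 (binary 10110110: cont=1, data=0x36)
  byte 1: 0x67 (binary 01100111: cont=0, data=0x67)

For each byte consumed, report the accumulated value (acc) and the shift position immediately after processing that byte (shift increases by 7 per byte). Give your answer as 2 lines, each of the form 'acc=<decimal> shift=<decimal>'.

byte 0=0xB6: payload=0x36=54, contrib = 54<<0 = 54; acc -> 54, shift -> 7
byte 1=0x67: payload=0x67=103, contrib = 103<<7 = 13184; acc -> 13238, shift -> 14

Answer: acc=54 shift=7
acc=13238 shift=14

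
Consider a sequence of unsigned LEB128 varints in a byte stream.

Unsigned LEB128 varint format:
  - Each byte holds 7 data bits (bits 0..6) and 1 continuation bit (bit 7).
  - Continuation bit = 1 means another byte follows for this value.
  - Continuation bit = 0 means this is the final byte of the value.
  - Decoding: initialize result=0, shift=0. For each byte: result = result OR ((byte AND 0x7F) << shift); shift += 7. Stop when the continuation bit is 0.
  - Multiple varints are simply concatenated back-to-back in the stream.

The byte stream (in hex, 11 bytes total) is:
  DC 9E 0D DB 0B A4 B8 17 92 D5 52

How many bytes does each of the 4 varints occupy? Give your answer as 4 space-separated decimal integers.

Answer: 3 2 3 3

Derivation:
  byte[0]=0xDC cont=1 payload=0x5C=92: acc |= 92<<0 -> acc=92 shift=7
  byte[1]=0x9E cont=1 payload=0x1E=30: acc |= 30<<7 -> acc=3932 shift=14
  byte[2]=0x0D cont=0 payload=0x0D=13: acc |= 13<<14 -> acc=216924 shift=21 [end]
Varint 1: bytes[0:3] = DC 9E 0D -> value 216924 (3 byte(s))
  byte[3]=0xDB cont=1 payload=0x5B=91: acc |= 91<<0 -> acc=91 shift=7
  byte[4]=0x0B cont=0 payload=0x0B=11: acc |= 11<<7 -> acc=1499 shift=14 [end]
Varint 2: bytes[3:5] = DB 0B -> value 1499 (2 byte(s))
  byte[5]=0xA4 cont=1 payload=0x24=36: acc |= 36<<0 -> acc=36 shift=7
  byte[6]=0xB8 cont=1 payload=0x38=56: acc |= 56<<7 -> acc=7204 shift=14
  byte[7]=0x17 cont=0 payload=0x17=23: acc |= 23<<14 -> acc=384036 shift=21 [end]
Varint 3: bytes[5:8] = A4 B8 17 -> value 384036 (3 byte(s))
  byte[8]=0x92 cont=1 payload=0x12=18: acc |= 18<<0 -> acc=18 shift=7
  byte[9]=0xD5 cont=1 payload=0x55=85: acc |= 85<<7 -> acc=10898 shift=14
  byte[10]=0x52 cont=0 payload=0x52=82: acc |= 82<<14 -> acc=1354386 shift=21 [end]
Varint 4: bytes[8:11] = 92 D5 52 -> value 1354386 (3 byte(s))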